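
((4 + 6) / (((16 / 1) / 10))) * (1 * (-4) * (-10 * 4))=1000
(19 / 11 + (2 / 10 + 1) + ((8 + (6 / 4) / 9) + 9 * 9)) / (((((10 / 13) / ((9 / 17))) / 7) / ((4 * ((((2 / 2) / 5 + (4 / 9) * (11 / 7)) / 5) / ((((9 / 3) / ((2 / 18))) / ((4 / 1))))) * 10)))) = 894467912 / 1893375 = 472.42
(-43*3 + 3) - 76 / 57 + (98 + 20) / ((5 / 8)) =922 / 15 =61.47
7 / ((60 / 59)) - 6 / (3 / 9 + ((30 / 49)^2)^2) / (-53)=185601984169 / 26059467180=7.12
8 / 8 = 1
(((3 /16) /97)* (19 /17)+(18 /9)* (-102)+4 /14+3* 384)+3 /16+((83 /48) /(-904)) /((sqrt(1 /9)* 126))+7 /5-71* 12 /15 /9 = 14178199448081 /15026215680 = 943.56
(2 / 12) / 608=1 / 3648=0.00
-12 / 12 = -1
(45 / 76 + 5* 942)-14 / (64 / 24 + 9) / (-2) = 1790253 / 380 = 4711.19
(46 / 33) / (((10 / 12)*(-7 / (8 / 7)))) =-736 / 2695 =-0.27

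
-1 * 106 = -106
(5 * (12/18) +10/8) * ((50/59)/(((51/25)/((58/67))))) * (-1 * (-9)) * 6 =5981250/67201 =89.01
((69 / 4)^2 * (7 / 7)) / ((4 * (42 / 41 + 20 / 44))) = 93357 / 1856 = 50.30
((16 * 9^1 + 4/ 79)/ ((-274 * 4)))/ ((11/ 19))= -54055/ 238106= -0.23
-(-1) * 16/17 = 16/17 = 0.94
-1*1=-1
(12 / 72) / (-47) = -1 / 282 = -0.00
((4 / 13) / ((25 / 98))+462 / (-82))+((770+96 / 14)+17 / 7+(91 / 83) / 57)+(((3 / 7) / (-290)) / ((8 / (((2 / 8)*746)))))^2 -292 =256909250608681003 / 532037438499840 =482.88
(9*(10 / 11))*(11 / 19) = 90 / 19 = 4.74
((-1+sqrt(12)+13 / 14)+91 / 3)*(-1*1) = -33.73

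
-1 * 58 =-58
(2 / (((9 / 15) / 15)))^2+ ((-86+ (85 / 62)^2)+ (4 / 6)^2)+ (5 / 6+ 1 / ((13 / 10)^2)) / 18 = 10596031790 / 4385043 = 2416.40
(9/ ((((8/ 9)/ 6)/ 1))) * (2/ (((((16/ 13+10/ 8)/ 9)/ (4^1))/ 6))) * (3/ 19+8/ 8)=10007712/ 817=12249.34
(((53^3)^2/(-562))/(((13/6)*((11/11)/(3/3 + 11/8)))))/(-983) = 1263368584353/28727192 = 43978.14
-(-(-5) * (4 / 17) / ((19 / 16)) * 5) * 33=-52800 / 323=-163.47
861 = 861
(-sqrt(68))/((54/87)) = -29 * sqrt(17)/9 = -13.29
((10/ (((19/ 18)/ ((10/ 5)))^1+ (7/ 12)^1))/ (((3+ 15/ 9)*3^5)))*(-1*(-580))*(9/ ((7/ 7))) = 290/ 7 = 41.43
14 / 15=0.93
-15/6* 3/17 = -15/34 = -0.44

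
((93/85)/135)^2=961/14630625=0.00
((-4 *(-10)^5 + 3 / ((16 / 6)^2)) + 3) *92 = 588805037 / 16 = 36800314.81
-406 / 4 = -101.50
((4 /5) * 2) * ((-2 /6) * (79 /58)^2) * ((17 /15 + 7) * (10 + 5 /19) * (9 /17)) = -59389356 /1358215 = -43.73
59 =59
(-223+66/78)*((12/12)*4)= -11552/13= -888.62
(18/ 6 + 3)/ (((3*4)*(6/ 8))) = 2/ 3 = 0.67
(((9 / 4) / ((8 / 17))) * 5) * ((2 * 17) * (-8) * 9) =-117045 / 2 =-58522.50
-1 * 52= -52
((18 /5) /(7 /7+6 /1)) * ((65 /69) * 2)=156 /161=0.97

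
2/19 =0.11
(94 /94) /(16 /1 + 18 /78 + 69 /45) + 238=824627 /3464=238.06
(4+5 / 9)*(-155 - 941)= -44936 / 9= -4992.89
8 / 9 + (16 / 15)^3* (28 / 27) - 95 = -8461187 / 91125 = -92.85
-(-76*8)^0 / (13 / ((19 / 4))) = -19 / 52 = -0.37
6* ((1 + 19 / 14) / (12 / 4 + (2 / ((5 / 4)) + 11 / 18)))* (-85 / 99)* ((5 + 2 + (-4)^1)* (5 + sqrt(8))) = -54.73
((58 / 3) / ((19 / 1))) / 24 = 29 / 684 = 0.04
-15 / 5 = -3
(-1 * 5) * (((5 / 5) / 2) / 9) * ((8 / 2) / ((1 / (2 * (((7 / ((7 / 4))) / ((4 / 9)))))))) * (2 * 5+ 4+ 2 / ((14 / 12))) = -2200 / 7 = -314.29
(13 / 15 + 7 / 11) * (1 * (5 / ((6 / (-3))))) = -124 / 33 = -3.76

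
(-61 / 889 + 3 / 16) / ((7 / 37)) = 62567 / 99568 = 0.63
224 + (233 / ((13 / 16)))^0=225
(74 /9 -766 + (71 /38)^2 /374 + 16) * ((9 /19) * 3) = -10816105461 /10261064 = -1054.09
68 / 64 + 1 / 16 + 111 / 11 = 987 / 88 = 11.22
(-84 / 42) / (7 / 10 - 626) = 20 / 6253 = 0.00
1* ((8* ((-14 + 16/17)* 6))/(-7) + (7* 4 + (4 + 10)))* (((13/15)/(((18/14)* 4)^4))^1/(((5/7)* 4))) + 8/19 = 12968648423/27125798400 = 0.48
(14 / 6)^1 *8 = 56 / 3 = 18.67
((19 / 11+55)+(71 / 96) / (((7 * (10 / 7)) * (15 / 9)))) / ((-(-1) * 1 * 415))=999181 / 7304000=0.14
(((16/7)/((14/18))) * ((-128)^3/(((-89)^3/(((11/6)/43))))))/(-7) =-553648128/10397587781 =-0.05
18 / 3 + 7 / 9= 61 / 9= 6.78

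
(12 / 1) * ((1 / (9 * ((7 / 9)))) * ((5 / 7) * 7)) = 60 / 7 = 8.57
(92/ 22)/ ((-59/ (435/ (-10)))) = 3.08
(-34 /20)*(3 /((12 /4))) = -17 /10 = -1.70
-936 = -936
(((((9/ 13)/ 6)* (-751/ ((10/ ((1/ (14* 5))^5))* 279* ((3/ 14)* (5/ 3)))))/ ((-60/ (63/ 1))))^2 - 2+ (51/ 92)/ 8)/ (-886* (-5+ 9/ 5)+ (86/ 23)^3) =-4488467697502396562493137799833/ 6712748798491894704000000000000000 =-0.00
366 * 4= 1464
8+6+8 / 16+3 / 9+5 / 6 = 47 / 3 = 15.67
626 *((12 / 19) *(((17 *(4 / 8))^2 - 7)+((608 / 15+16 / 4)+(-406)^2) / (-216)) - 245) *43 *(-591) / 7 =70146046888 / 45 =1558801041.96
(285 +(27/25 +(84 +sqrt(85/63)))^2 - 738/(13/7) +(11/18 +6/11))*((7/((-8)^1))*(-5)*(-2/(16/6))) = -24039.68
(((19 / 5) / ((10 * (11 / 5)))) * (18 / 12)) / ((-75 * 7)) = -19 / 38500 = -0.00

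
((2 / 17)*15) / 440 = 3 / 748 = 0.00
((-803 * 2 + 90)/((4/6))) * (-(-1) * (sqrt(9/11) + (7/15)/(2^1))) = -6822 * sqrt(11)/11 - 2653/5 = -2587.51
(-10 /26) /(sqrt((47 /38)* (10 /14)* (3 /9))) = -sqrt(187530) /611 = -0.71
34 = 34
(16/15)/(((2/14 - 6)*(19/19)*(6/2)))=-0.06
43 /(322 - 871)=-43 /549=-0.08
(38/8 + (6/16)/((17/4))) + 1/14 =2337/476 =4.91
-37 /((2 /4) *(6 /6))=-74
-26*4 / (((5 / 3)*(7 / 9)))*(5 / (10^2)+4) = -56862 / 175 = -324.93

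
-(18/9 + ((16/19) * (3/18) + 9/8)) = -3.27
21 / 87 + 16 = 471 / 29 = 16.24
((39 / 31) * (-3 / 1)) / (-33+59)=-9 / 62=-0.15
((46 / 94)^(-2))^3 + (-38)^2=224543039045 / 148035889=1516.81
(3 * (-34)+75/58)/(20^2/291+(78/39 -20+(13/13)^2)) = 1699731/263726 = 6.45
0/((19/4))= 0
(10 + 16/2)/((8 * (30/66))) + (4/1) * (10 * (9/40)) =279/20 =13.95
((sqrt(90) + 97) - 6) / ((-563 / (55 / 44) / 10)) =-2275 / 1126 - 75* sqrt(10) / 1126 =-2.23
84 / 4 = 21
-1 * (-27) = 27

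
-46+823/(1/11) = 9007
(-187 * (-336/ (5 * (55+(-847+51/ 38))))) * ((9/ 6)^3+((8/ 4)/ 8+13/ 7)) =-4363084/ 50075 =-87.13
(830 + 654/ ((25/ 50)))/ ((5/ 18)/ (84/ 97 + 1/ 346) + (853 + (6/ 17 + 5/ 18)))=19077942708/ 7620026741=2.50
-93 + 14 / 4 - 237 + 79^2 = 11829 / 2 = 5914.50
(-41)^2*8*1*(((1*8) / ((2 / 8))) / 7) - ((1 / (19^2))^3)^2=952469089011255460089 / 15493204433463127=61476.57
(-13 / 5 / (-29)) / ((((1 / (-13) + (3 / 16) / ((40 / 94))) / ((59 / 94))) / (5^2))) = 7976800 / 2062219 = 3.87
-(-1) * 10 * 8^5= 327680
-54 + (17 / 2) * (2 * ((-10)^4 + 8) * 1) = 170082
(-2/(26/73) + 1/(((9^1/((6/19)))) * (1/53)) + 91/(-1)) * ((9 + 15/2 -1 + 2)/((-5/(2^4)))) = 5306.32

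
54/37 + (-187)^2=1293907/37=34970.46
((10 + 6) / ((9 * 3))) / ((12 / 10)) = 0.49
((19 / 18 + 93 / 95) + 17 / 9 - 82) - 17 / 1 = -162581 / 1710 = -95.08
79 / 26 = 3.04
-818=-818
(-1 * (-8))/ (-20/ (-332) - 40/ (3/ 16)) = -1992/ 53105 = -0.04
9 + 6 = 15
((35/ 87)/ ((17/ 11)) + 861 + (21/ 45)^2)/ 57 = 95559457/ 6322725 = 15.11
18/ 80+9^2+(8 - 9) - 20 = 2409/ 40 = 60.22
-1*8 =-8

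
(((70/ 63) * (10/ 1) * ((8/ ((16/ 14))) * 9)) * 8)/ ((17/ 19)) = 106400/ 17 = 6258.82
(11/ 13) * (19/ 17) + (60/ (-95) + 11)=47508/ 4199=11.31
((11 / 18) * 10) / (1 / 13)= 715 / 9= 79.44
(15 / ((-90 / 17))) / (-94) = 0.03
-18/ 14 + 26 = 173/ 7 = 24.71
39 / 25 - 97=-2386 / 25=-95.44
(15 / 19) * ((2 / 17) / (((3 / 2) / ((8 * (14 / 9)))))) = 2240 / 2907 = 0.77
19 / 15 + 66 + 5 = 1084 / 15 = 72.27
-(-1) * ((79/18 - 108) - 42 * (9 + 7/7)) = -9425/18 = -523.61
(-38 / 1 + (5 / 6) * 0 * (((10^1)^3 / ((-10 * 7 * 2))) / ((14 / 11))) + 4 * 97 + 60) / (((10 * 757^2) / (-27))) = -1107 / 573049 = -0.00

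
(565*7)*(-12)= -47460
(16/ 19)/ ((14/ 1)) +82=10914/ 133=82.06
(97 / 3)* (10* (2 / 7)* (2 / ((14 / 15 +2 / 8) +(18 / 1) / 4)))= 77600 / 2387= 32.51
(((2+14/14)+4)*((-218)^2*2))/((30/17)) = 377023.73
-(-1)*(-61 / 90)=-0.68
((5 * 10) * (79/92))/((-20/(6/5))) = -237/92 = -2.58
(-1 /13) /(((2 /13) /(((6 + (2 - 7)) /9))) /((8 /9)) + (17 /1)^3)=-4 /255557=-0.00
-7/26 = -0.27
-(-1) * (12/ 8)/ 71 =3/ 142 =0.02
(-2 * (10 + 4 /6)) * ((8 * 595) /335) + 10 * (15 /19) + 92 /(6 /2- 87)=-2640551 /8911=-296.32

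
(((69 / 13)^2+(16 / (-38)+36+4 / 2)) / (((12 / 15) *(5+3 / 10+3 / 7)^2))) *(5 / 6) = 2155234375 / 1032664022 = 2.09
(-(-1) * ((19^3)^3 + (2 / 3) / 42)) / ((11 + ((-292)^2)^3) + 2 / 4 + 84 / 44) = 447245149121716 / 859132877359343769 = 0.00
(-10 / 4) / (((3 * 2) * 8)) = -0.05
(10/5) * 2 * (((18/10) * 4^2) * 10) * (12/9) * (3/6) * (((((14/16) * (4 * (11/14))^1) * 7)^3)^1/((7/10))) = 7826280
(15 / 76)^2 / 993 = 0.00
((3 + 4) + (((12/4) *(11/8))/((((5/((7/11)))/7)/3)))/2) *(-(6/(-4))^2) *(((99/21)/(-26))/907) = 3267/580480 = 0.01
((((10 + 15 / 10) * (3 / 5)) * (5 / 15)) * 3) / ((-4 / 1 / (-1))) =69 / 40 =1.72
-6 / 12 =-1 / 2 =-0.50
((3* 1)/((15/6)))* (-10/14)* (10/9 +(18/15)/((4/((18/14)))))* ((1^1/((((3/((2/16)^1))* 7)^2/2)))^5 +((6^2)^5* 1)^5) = -426596267091033369295881188487184677116630245849343855035417519/411367690057587118571520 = -1037019380475200692770722000000000000000.00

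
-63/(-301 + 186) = 63/115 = 0.55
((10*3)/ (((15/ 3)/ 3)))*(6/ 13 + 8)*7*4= 55440/ 13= 4264.62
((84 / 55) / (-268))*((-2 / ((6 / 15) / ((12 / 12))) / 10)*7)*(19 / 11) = 0.03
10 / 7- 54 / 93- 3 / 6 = 151 / 434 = 0.35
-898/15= -59.87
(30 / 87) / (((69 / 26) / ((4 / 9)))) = 1040 / 18009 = 0.06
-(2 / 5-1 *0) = -2 / 5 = -0.40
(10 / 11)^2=100 / 121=0.83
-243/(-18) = 27/2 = 13.50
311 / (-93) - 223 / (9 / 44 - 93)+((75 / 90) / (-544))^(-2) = 1348467286333 / 3164325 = 426146.90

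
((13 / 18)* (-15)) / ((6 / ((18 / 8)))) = -65 / 16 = -4.06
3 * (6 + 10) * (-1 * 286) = -13728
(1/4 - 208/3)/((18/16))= -1658/27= -61.41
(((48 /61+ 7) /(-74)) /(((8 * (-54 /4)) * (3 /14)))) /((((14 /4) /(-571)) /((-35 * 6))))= 9492875 /60939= 155.78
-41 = -41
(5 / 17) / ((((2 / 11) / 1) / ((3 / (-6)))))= -55 / 68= -0.81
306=306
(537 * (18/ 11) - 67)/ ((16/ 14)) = 62503/ 88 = 710.26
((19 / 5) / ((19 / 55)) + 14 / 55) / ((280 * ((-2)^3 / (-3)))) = 1857 / 123200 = 0.02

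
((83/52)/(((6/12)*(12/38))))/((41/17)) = 26809/6396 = 4.19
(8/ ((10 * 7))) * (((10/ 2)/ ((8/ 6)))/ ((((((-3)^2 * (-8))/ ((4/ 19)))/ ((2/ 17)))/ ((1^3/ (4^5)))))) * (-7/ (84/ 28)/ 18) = 1/ 53581824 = 0.00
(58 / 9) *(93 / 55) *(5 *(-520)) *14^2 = -183252160 / 33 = -5553095.76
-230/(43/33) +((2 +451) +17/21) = 277.30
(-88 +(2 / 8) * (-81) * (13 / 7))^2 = 12369289 / 784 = 15777.15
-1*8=-8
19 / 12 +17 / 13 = 451 / 156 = 2.89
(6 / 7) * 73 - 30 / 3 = 368 / 7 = 52.57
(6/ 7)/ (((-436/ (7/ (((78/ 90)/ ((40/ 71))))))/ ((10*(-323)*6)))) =17442000/ 100607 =173.37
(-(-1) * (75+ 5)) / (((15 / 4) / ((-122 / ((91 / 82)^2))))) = -52500992 / 24843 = -2113.31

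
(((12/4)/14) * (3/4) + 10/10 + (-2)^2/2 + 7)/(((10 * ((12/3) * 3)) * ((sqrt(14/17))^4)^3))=13734276761/50598481920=0.27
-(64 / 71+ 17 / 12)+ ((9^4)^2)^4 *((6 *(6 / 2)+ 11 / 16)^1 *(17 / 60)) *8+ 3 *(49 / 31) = 38414966103661596951894379072715166113 / 264120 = 145445123821223674662632100000000.00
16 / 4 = 4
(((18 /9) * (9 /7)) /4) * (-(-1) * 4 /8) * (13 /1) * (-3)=-351 /28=-12.54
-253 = -253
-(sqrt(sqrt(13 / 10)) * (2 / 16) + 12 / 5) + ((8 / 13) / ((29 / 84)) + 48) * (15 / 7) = -10^(3 / 4) * 13^(1 / 4) / 80 + 1375932 / 13195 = 104.14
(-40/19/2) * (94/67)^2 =-176720/85291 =-2.07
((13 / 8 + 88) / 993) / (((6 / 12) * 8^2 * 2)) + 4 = 678127 / 169472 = 4.00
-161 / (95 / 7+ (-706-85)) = 1127 / 5442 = 0.21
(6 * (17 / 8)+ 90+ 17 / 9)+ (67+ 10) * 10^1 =31487 / 36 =874.64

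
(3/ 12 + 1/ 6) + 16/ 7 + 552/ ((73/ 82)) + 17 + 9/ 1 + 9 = 4033367/ 6132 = 657.76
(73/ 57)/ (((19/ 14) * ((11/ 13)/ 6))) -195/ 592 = 14956279/ 2350832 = 6.36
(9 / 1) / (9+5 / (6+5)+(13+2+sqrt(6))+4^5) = 1141767 / 133009363-1089 *sqrt(6) / 133009363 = 0.01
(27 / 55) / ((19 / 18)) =486 / 1045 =0.47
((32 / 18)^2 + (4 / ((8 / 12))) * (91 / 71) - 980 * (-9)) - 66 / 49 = 2488145312 / 281799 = 8829.50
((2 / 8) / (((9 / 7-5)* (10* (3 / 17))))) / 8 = -119 / 24960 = -0.00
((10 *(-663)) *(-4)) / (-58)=-13260 / 29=-457.24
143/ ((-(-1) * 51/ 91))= 13013/ 51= 255.16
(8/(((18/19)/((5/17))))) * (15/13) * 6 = 3800/221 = 17.19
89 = 89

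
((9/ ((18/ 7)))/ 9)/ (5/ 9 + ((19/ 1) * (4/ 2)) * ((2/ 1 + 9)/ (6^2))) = 7/ 219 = 0.03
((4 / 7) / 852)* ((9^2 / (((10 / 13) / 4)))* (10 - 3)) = 702 / 355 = 1.98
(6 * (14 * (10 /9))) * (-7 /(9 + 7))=-40.83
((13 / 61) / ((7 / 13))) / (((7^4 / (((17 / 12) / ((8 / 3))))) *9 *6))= 2873 / 1771592256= 0.00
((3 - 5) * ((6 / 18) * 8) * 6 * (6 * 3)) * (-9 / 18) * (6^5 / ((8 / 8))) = 2239488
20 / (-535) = -4 / 107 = -0.04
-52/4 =-13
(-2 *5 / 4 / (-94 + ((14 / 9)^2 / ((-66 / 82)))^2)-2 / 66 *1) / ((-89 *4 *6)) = 7035755 / 17115784225056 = 0.00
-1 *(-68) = 68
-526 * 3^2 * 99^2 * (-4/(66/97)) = 272763612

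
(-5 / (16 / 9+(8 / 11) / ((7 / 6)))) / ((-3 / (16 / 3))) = 385 / 104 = 3.70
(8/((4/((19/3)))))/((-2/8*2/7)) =-532/3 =-177.33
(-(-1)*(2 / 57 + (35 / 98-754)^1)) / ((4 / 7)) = -601379 / 456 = -1318.81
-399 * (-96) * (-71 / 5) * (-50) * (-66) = -1794925440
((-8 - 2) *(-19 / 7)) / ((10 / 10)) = 190 / 7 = 27.14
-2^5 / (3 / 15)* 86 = -13760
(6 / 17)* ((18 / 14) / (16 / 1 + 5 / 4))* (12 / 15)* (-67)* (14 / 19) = -38592 / 37145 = -1.04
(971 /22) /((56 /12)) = 2913 /308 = 9.46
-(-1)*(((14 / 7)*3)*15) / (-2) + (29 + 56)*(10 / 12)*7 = 450.83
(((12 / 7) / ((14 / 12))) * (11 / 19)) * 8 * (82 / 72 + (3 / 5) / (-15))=174064 / 23275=7.48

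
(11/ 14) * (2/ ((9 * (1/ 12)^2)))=25.14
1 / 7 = 0.14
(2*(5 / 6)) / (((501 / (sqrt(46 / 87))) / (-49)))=-245*sqrt(4002) / 130761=-0.12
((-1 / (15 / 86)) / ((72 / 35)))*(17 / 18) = -5117 / 1944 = -2.63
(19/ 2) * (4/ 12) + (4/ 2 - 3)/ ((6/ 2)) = 17/ 6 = 2.83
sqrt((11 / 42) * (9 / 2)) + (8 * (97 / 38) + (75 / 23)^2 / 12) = sqrt(231) / 14 + 856633 / 40204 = 22.39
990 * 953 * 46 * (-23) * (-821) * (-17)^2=236839842068940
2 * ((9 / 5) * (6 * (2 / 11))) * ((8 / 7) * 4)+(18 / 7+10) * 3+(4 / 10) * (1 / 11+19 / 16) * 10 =93603 / 1540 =60.78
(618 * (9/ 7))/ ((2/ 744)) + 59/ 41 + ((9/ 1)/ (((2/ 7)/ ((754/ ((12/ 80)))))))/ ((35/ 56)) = 157541765/ 287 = 548926.01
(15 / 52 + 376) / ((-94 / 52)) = -19567 / 94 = -208.16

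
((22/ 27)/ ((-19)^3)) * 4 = -88/ 185193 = -0.00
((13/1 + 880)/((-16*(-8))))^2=797449/16384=48.67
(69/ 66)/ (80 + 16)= 23/ 2112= 0.01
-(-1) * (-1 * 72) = -72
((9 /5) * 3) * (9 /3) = 16.20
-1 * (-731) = 731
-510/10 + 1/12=-611/12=-50.92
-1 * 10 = -10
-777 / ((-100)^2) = -777 / 10000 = -0.08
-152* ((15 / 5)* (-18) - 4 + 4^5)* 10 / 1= -1468320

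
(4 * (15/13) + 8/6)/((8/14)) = 406/39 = 10.41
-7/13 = -0.54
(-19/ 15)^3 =-6859/ 3375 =-2.03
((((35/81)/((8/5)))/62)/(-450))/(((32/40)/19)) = -665/2892672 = -0.00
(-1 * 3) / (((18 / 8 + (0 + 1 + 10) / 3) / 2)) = -72 / 71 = -1.01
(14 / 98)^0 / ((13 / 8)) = 0.62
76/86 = 38/43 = 0.88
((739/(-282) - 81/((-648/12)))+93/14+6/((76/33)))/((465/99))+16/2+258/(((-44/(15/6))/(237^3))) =-8319283574393521/42631820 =-195142585.38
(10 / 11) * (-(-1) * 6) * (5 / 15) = 20 / 11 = 1.82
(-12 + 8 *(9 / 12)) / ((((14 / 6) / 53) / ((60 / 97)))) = -57240 / 679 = -84.30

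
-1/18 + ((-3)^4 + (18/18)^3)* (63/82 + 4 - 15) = -15103/18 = -839.06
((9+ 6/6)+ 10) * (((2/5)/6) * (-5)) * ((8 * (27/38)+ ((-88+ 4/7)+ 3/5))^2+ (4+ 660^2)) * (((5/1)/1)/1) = -782187073684/53067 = -14739613.58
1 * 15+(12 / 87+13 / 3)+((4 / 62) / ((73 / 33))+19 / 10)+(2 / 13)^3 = 92582784143 / 4325475570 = 21.40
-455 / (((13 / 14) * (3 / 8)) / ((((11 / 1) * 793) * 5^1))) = -56990266.67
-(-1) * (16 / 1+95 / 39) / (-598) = -719 / 23322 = -0.03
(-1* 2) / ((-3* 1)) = 2 / 3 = 0.67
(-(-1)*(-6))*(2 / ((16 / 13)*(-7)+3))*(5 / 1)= 780 / 73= 10.68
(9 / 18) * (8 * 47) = 188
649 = 649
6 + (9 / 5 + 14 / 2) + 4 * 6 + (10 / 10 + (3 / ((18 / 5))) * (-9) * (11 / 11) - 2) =303 / 10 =30.30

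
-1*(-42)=42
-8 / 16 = -1 / 2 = -0.50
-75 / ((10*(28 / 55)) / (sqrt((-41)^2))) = -33825 / 56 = -604.02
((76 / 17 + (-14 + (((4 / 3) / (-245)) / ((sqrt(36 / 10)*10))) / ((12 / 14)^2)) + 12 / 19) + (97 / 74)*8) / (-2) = -9493 / 11951 + sqrt(10) / 16200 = -0.79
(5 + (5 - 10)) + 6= 6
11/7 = 1.57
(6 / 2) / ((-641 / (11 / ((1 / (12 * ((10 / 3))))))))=-1320 / 641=-2.06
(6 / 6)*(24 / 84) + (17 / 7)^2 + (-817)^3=-26721586834 / 49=-545338506.82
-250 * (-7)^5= 4201750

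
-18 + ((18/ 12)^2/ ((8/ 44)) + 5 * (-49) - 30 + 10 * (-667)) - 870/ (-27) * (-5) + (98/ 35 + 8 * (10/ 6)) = -2554417/ 360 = -7095.60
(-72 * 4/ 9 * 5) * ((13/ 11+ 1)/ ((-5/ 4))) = 3072/ 11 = 279.27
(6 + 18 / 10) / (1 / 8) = 312 / 5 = 62.40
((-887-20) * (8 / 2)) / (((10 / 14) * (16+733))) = -3628 / 535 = -6.78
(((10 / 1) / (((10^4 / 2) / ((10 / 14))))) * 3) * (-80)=-12 / 35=-0.34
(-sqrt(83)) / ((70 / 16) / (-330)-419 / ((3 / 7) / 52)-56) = 528 * sqrt(83) / 26872391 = 0.00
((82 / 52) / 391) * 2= 41 / 5083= 0.01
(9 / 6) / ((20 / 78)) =5.85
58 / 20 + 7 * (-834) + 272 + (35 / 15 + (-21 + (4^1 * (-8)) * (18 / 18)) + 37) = -5576.77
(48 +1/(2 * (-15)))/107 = 1439/3210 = 0.45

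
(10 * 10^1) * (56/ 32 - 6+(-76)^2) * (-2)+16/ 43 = -1154349.63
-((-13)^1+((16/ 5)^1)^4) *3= -172233/ 625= -275.57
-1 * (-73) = 73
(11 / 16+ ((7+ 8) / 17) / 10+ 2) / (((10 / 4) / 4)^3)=4832 / 425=11.37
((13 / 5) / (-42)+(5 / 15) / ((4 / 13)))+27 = 3923 / 140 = 28.02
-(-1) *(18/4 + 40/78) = 391/78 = 5.01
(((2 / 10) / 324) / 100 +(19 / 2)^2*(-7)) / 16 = -39.48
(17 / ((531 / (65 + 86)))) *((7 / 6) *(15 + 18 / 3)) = 125783 / 1062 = 118.44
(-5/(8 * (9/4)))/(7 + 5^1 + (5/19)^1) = -95/4194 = -0.02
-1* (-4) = 4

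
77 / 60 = 1.28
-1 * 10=-10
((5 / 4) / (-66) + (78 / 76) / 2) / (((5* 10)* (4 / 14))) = 0.03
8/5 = 1.60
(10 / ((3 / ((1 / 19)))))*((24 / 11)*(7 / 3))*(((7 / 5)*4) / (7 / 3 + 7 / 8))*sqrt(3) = 3584*sqrt(3) / 2299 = 2.70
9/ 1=9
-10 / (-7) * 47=470 / 7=67.14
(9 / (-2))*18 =-81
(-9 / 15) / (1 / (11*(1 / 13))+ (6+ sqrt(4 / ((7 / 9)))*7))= -0.03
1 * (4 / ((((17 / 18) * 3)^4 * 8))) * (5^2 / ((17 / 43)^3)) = 3.14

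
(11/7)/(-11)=-1/7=-0.14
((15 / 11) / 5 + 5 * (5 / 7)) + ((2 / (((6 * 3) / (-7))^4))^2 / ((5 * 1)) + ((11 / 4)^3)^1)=408382434038 / 16572987585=24.64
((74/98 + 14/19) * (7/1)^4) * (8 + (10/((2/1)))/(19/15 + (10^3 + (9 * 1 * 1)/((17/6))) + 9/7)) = 978086458713/34109294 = 28675.07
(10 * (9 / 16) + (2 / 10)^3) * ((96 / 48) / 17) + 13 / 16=50157 / 34000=1.48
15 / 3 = 5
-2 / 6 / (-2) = 1 / 6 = 0.17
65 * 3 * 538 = 104910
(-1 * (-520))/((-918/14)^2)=25480/210681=0.12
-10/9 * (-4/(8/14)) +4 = 106/9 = 11.78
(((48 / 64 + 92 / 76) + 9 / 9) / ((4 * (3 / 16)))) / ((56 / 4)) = 75 / 266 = 0.28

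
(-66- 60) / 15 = -42 / 5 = -8.40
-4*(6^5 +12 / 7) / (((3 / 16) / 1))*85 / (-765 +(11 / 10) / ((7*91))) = 89839859200 / 4873039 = 18436.11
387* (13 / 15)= 1677 / 5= 335.40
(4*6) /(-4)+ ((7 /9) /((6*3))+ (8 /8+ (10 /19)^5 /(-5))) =-1991547497 /401128038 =-4.96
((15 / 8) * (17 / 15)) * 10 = 85 / 4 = 21.25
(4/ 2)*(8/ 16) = 1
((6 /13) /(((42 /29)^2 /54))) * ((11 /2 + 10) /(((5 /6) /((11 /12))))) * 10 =2581029 /1274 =2025.93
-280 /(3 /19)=-5320 /3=-1773.33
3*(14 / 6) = 7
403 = 403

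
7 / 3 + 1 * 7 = 28 / 3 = 9.33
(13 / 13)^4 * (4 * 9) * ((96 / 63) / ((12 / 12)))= 384 / 7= 54.86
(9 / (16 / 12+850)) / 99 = 3 / 28094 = 0.00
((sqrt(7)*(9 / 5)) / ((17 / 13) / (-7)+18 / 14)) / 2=819*sqrt(7) / 1000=2.17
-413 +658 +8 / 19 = 4663 / 19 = 245.42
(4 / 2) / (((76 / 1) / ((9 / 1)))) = 9 / 38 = 0.24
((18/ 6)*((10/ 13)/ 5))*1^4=6/ 13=0.46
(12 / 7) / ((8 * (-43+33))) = -3 / 140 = -0.02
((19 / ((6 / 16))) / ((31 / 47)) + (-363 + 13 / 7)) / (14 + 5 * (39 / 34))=-6293264 / 436821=-14.41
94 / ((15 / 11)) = 1034 / 15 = 68.93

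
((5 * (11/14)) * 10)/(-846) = -275/5922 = -0.05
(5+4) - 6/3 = 7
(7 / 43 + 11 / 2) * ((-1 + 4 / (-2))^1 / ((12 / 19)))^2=175807 / 1376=127.77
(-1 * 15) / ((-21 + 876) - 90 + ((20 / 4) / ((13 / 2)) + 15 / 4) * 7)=-156 / 8285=-0.02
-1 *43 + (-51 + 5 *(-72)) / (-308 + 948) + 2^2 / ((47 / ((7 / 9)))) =-11796893 / 270720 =-43.58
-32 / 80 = -2 / 5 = -0.40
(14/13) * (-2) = -28/13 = -2.15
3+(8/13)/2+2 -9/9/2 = 125/26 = 4.81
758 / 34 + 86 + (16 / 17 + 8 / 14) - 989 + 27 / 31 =-3240131 / 3689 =-878.32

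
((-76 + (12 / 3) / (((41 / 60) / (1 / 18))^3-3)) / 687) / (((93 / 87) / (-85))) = 348042943780 / 39566993499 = 8.80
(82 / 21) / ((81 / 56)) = 656 / 243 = 2.70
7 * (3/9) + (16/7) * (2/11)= 635/231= 2.75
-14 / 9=-1.56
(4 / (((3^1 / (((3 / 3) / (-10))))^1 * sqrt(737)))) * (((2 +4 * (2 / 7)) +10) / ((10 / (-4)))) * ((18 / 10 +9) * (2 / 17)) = 13248 * sqrt(737) / 10962875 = 0.03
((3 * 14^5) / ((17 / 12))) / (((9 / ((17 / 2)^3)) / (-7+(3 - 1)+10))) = 388577840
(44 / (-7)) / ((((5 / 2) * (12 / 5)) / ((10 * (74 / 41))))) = -16280 / 861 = -18.91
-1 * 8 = -8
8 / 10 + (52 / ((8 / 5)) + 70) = 1033 / 10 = 103.30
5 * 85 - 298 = 127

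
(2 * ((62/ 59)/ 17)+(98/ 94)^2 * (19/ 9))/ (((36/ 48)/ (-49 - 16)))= -12537486260/ 59821929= -209.58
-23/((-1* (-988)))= -0.02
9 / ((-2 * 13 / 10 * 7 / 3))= -135 / 91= -1.48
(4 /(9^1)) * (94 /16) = 47 /18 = 2.61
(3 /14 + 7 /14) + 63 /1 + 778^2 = 4237434 /7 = 605347.71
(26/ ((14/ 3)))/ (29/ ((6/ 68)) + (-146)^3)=-117/ 65347954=-0.00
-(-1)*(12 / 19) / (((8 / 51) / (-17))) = -2601 / 38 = -68.45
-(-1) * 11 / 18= 11 / 18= 0.61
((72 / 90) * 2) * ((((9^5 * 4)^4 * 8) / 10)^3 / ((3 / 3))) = 15436200937415267294332604030221218727046936884192295008219422523392 / 625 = 24697921499864427670932170000000000000000000000000000000000000000.00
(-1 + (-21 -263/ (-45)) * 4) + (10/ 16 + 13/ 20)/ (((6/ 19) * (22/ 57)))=-810397/ 15840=-51.16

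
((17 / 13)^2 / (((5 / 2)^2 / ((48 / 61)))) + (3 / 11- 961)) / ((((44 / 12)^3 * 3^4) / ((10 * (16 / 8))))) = -10892109728 / 2264011035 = -4.81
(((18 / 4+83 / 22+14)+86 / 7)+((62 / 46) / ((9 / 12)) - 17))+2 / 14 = 103595 / 5313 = 19.50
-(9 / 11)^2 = -81 / 121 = -0.67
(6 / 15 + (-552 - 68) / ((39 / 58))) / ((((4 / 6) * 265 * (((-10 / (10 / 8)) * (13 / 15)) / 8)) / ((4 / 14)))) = 539166 / 313495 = 1.72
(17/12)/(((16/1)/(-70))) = -6.20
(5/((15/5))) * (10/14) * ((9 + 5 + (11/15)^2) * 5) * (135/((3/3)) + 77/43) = 96200110/8127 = 11837.10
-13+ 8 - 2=-7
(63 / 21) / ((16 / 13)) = 39 / 16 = 2.44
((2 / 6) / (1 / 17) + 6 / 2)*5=130 / 3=43.33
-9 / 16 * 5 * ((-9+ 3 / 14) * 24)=16605 / 28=593.04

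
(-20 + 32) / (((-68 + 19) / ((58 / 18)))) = -116 / 147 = -0.79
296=296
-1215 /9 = -135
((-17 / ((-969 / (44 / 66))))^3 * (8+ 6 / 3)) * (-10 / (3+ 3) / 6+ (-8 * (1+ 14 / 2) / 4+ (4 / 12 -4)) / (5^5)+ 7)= 3022168 / 28126186875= 0.00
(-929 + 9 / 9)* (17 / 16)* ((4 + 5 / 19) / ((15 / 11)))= -292842 / 95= -3082.55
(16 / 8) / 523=2 / 523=0.00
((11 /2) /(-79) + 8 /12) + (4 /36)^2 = 7799 /12798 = 0.61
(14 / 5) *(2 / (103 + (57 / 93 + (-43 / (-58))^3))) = 0.05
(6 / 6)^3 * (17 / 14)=17 / 14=1.21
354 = 354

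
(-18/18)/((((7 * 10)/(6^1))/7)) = -3/5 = -0.60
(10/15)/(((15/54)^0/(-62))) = -124/3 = -41.33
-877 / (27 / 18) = -1754 / 3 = -584.67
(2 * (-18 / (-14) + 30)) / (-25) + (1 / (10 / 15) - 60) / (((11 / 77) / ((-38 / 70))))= 219.80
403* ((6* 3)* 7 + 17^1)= 57629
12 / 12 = 1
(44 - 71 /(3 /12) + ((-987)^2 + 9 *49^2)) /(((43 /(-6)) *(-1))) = 138912.28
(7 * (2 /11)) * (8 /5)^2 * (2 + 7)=8064 /275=29.32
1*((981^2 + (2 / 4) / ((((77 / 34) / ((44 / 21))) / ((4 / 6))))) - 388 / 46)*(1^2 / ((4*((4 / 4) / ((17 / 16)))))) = 165939468349 / 649152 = 255624.98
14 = 14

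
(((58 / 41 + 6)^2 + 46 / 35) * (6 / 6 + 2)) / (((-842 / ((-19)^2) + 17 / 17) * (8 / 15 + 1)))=-10760317614 / 130178321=-82.66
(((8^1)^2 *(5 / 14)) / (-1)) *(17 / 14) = -1360 / 49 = -27.76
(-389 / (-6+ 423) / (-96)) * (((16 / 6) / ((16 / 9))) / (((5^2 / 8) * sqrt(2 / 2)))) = 389 / 83400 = 0.00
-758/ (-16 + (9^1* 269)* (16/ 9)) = -379/ 2144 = -0.18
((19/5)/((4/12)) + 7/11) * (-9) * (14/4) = -20853/55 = -379.15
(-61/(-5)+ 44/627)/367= 3497/104595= 0.03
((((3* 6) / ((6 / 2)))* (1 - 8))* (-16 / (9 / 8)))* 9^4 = 3919104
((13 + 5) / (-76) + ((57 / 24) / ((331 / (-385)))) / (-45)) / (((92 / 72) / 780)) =-15492165 / 144647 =-107.10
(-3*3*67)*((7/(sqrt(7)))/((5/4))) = -2412*sqrt(7)/5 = -1276.31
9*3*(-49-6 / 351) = -17205 / 13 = -1323.46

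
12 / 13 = 0.92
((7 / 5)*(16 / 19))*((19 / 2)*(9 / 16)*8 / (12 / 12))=252 / 5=50.40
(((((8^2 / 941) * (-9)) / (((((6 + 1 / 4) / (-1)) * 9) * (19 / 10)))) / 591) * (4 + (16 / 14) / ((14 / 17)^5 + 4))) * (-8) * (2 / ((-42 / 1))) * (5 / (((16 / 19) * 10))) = 5934141184 / 635335207607205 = 0.00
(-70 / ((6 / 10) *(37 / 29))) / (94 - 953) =10150 / 95349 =0.11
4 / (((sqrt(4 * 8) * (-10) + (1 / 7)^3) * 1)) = -18823840 * sqrt(2) / 376476799 - 1372 / 376476799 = -0.07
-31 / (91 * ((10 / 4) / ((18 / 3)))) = -372 / 455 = -0.82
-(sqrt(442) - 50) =50 - sqrt(442) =28.98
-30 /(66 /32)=-160 /11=-14.55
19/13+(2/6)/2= 127/78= 1.63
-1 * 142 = -142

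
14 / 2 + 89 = 96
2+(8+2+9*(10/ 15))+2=20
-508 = -508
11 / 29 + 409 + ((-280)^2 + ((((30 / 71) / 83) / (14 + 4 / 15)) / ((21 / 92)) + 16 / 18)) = 90790745085260 / 1152016677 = 78810.27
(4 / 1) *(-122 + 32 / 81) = -39400 / 81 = -486.42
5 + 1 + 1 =7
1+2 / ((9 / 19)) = 47 / 9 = 5.22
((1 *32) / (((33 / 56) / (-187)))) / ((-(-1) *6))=-15232 / 9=-1692.44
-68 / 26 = -34 / 13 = -2.62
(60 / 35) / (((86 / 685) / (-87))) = -357570 / 301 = -1187.94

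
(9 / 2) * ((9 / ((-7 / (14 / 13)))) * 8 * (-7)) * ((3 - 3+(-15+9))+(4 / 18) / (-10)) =-136584 / 65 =-2101.29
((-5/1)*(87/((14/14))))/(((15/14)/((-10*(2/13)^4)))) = 64960/28561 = 2.27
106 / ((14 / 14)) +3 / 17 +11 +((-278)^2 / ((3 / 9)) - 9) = 3943323 / 17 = 231960.18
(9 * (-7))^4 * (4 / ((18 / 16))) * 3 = 168031584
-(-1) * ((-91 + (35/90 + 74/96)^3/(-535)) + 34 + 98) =65492901577/1597501440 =41.00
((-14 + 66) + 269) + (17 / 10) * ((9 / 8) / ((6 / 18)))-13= 25099 / 80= 313.74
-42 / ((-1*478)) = 21 / 239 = 0.09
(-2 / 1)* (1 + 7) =-16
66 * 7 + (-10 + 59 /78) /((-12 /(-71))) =381241 /936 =407.31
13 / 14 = 0.93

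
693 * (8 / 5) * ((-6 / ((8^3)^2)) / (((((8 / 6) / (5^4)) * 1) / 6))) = -2338875 / 32768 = -71.38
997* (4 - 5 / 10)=6979 / 2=3489.50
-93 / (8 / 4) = -46.50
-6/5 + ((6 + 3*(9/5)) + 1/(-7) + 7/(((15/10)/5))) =3506/105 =33.39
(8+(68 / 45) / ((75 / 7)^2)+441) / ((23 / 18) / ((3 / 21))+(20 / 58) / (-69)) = 151617713638 / 3018571875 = 50.23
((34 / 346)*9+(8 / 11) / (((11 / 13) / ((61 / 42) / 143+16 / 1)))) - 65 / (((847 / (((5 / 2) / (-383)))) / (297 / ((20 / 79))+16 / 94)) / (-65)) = -16404797848349 / 696353996184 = -23.56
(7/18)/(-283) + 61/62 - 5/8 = 225815/631656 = 0.36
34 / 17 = 2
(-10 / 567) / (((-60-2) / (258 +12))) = 0.08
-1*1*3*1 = -3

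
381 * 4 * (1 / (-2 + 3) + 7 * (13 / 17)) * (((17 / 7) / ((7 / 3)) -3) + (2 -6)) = -48060864 / 833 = -57696.12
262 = 262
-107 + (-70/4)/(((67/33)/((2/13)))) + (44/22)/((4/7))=-182607/1742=-104.83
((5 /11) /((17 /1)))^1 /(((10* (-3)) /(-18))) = 0.02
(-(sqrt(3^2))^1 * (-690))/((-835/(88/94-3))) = 5.12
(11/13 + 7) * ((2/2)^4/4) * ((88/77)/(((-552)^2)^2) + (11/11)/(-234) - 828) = -14865831842657827/9152923014144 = -1624.16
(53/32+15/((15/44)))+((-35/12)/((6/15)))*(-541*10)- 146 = 3777367/96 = 39347.57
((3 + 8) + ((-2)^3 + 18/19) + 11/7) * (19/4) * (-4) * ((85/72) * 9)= -31195/28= -1114.11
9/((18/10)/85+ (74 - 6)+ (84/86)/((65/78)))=164475/1264507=0.13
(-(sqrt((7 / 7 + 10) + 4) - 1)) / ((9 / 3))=1 / 3 - sqrt(15) / 3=-0.96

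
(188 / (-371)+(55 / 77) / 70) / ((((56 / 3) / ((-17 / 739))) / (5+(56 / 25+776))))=2575469349 / 5373712400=0.48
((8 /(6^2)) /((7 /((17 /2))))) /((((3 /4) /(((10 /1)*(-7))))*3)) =-680 /81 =-8.40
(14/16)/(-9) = -0.10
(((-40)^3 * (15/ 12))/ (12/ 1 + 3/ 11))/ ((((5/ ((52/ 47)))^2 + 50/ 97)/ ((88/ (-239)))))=14772060160/ 128872863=114.63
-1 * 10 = -10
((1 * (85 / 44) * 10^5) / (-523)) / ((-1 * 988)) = 531250 / 1420991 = 0.37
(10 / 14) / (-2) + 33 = 457 / 14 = 32.64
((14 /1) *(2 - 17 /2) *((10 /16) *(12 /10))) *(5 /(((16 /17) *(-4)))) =90.64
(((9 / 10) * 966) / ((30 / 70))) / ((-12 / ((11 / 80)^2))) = -409101 / 128000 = -3.20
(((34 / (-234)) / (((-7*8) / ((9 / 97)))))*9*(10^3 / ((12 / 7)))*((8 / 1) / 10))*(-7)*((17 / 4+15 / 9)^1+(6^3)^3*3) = -1079321452825 / 5044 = -213981255.52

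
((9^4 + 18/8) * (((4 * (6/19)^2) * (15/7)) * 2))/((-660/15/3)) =-21264930/27797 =-765.01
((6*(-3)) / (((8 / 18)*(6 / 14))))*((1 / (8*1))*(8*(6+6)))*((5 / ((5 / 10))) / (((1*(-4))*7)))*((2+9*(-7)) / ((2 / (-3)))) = 74115 / 2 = 37057.50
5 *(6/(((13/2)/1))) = 60/13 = 4.62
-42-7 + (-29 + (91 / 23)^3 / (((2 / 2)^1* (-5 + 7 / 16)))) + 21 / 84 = -324455945 / 3552764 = -91.32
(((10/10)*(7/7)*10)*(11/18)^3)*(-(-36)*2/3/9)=13310/2187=6.09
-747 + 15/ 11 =-8202/ 11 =-745.64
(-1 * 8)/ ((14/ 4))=-16/ 7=-2.29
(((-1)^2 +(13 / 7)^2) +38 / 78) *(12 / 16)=9433 / 2548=3.70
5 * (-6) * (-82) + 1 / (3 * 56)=413281 / 168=2460.01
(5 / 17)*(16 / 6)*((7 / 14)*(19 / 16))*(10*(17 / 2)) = 475 / 12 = 39.58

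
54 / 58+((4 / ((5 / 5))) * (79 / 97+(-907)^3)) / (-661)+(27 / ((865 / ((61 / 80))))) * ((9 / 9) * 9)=580975460441127639 / 128669995600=4515236.50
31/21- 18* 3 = -1103/21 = -52.52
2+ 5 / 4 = 13 / 4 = 3.25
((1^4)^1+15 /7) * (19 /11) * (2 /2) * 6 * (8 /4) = 456 /7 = 65.14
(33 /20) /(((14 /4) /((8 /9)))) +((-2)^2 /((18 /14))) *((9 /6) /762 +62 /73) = 995353 /324485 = 3.07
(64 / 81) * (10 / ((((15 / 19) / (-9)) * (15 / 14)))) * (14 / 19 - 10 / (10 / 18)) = 587776 / 405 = 1451.30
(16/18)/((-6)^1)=-4/27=-0.15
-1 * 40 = -40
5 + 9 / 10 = 59 / 10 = 5.90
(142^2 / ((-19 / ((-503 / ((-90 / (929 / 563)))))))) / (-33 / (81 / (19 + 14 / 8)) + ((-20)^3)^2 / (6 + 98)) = -734945255304 / 46210405186535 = -0.02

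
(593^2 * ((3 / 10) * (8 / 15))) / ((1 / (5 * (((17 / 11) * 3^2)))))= 215209188 / 55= 3912894.33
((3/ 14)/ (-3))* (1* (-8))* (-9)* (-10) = 360/ 7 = 51.43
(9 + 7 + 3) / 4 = 19 / 4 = 4.75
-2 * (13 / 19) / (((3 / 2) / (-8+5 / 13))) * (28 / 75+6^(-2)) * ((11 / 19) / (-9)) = -121 / 675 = -0.18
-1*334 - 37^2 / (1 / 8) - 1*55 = -11341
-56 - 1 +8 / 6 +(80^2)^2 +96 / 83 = 10199026427 / 249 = 40959945.49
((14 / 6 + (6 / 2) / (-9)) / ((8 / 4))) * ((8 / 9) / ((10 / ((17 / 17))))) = 4 / 45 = 0.09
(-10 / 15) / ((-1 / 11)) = 22 / 3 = 7.33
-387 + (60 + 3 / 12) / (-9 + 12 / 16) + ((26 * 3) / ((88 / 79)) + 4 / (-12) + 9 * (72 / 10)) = -57159 / 220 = -259.81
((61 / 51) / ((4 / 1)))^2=3721 / 41616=0.09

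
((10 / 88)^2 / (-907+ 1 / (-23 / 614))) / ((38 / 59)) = -0.00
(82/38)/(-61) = -41/1159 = -0.04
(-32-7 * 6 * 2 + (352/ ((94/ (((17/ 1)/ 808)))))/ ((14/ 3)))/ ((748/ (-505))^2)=-9731357575/ 184076816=-52.87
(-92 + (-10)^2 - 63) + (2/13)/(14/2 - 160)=-109397/1989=-55.00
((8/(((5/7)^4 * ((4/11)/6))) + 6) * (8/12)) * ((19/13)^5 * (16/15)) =8469764048192/3480871875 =2433.23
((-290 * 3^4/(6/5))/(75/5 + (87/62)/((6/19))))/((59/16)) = -38836800/142249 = -273.02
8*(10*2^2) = 320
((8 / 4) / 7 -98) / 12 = -57 / 7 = -8.14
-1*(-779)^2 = -606841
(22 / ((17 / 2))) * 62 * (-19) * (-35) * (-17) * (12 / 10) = -2176944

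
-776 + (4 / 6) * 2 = -774.67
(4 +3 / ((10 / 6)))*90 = 522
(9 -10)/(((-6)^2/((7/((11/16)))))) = -28/99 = -0.28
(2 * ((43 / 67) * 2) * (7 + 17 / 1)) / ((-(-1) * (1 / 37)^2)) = 5651232 / 67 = 84346.75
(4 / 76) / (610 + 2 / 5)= 5 / 57988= 0.00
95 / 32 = 2.97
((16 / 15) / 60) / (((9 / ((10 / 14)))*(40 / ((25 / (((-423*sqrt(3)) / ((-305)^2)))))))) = -93025*sqrt(3) / 1439046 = -0.11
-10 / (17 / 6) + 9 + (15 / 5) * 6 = 399 / 17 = 23.47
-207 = -207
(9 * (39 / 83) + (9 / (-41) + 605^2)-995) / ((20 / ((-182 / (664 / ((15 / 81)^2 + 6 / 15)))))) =-89472091432451 / 41181064200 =-2172.65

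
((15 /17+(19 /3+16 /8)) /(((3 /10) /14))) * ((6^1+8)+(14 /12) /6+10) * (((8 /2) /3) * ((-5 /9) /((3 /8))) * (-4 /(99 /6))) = 18339776000 /3680721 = 4982.66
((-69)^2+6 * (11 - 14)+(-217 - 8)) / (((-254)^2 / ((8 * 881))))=7960716 / 16129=493.57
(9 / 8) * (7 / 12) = 21 / 32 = 0.66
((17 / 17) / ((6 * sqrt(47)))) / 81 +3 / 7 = sqrt(47) / 22842 +3 / 7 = 0.43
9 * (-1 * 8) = -72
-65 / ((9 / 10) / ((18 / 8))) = -325 / 2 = -162.50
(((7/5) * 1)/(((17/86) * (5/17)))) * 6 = 3612/25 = 144.48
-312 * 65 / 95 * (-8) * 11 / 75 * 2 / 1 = 237952 / 475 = 500.95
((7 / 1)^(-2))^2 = 0.00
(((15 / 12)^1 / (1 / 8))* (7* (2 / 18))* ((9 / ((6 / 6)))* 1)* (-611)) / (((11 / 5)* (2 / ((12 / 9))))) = -427700 / 33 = -12960.61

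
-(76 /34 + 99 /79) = -4685 /1343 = -3.49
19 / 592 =0.03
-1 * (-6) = 6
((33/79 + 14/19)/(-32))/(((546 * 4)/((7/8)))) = -1733/119887872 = -0.00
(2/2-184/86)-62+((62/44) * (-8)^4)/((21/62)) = 16976.93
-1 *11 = -11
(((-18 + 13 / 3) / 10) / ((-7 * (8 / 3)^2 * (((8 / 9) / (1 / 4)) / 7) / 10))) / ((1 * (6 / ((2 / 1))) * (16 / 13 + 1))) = 4797 / 59392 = 0.08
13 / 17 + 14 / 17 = 27 / 17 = 1.59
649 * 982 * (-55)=-35052490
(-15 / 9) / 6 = -5 / 18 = -0.28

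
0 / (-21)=0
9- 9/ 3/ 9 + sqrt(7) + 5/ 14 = sqrt(7) + 379/ 42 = 11.67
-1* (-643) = 643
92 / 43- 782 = -33534 / 43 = -779.86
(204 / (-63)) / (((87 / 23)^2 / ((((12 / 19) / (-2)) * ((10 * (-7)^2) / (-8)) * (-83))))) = 52249330 / 143811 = 363.32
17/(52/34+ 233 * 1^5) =289/3987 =0.07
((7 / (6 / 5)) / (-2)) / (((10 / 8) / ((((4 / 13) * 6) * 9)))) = -38.77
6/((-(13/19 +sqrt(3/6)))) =2964/23 - 2166 * sqrt(2)/23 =-4.31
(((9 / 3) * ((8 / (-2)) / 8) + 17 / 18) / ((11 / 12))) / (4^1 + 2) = -10 / 99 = -0.10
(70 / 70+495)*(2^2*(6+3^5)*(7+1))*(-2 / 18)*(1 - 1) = 0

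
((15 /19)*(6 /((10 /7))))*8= 504 /19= 26.53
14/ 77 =2/ 11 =0.18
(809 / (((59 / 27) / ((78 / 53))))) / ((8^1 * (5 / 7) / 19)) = 113299641 / 62540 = 1811.63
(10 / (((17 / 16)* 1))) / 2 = 80 / 17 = 4.71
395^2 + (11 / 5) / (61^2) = 2902845136 / 18605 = 156025.00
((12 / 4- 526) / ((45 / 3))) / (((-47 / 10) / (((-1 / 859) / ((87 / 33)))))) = -11506 / 3512451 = -0.00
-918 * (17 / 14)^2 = -132651 / 98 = -1353.58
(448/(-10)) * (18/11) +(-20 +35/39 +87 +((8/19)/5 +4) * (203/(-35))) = -5929868/203775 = -29.10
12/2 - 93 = -87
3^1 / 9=1 / 3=0.33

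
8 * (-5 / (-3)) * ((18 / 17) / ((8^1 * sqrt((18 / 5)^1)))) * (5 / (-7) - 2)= -95 * sqrt(10) / 119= -2.52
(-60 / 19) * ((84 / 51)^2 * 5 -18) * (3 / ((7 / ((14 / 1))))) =461520 / 5491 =84.05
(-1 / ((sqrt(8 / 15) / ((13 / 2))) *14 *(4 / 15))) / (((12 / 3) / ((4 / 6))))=-65 *sqrt(30) / 896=-0.40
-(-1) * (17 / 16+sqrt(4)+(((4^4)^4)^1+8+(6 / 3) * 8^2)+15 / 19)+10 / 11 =14362371108529 / 3344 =4294967436.76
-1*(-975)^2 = -950625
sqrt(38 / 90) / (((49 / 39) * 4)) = 13 * sqrt(95) / 980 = 0.13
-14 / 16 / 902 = -7 / 7216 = -0.00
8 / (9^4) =8 / 6561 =0.00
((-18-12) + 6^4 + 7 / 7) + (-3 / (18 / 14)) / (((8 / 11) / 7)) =29869 / 24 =1244.54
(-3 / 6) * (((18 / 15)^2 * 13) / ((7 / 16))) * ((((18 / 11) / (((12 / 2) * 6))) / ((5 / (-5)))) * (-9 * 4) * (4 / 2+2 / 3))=-179712 / 1925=-93.36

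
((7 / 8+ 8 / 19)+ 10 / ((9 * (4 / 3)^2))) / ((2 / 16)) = 292 / 19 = 15.37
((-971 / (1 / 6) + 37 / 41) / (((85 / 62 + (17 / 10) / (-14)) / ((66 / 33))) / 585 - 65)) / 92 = 303181474050 / 311238637111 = 0.97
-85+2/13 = -1103/13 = -84.85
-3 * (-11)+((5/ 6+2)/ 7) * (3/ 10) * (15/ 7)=6519/ 196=33.26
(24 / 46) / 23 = 12 / 529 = 0.02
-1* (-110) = 110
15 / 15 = 1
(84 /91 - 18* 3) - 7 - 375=-5656 /13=-435.08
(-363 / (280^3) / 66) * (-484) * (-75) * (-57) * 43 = 9786843 / 439040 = 22.29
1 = 1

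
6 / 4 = 3 / 2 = 1.50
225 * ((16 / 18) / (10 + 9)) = 200 / 19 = 10.53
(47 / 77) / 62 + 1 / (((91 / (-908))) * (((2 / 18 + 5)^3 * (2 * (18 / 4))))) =582035 / 377554177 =0.00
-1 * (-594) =594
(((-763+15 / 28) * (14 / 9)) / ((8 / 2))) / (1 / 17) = -362933 / 72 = -5040.74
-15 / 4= -3.75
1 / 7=0.14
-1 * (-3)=3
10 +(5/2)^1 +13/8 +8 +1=185/8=23.12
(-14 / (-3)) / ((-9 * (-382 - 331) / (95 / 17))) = 1330 / 327267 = 0.00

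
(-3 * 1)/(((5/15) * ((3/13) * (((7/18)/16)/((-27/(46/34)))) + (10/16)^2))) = -23.06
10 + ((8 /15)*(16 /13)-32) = -4162 /195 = -21.34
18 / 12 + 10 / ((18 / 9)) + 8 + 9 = 47 / 2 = 23.50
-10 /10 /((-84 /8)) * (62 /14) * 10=620 /147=4.22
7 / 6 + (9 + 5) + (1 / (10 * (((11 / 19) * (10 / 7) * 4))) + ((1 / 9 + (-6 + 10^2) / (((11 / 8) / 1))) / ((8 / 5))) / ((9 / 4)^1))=12195173 / 356400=34.22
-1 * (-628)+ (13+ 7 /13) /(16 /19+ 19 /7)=353180 /559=631.81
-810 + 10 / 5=-808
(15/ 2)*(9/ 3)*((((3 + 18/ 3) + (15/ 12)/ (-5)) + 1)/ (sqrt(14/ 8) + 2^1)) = 195 - 195*sqrt(7)/ 4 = 66.02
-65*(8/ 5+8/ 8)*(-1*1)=169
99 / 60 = 33 / 20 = 1.65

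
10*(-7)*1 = -70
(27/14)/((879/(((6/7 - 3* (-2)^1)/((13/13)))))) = 216/14357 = 0.02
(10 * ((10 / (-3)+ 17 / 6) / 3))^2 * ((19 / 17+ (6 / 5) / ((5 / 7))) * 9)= 1189 / 17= 69.94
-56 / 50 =-28 / 25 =-1.12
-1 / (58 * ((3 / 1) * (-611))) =0.00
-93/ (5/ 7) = -651/ 5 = -130.20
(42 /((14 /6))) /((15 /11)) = 66 /5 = 13.20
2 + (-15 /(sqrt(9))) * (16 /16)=-3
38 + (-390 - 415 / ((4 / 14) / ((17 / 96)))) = -116969 / 192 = -609.21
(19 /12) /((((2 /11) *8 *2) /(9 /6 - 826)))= -344641 /768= -448.75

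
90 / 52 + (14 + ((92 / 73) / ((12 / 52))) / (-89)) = 7940723 / 506766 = 15.67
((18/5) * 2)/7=36/35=1.03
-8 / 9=-0.89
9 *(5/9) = 5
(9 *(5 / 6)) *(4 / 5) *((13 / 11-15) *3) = -2736 / 11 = -248.73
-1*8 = -8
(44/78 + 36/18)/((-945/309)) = -2060/2457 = -0.84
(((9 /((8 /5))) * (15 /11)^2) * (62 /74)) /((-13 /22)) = -313875 /21164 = -14.83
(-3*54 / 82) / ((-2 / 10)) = 405 / 41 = 9.88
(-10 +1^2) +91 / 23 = -116 / 23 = -5.04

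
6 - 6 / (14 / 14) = 0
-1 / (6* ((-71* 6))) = 1 / 2556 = 0.00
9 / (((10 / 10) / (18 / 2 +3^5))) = 2268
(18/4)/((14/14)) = 4.50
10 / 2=5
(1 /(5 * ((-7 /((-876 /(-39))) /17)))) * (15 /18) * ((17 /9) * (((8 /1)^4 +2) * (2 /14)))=-57637004 /5733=-10053.55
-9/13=-0.69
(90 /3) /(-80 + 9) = -30 /71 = -0.42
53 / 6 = 8.83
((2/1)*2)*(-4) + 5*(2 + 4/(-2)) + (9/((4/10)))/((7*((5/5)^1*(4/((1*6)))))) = -313/28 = -11.18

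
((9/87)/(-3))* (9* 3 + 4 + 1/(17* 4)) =-2109/1972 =-1.07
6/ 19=0.32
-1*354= -354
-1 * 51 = -51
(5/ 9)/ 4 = 0.14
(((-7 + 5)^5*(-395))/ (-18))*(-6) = 12640/ 3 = 4213.33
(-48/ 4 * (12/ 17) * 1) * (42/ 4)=-1512/ 17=-88.94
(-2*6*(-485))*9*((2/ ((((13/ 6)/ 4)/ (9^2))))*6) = 1221920640/ 13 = 93993895.38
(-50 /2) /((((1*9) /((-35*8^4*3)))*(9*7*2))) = 256000 /27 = 9481.48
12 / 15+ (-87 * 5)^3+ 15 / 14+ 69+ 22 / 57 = -82312803.74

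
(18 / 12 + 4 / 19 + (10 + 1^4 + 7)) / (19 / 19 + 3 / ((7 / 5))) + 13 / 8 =13203 / 1672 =7.90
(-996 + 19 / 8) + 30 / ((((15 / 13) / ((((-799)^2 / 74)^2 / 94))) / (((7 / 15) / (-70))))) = -56772186877 / 410700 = -138232.74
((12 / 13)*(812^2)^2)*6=31300884744192 / 13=2407760364937.85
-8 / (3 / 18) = -48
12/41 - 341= -13969/41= -340.71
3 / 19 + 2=41 / 19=2.16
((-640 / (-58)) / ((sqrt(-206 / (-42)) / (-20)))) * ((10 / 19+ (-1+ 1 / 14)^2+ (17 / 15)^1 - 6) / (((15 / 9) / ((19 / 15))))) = 12434368 * sqrt(2163) / 2195445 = 263.41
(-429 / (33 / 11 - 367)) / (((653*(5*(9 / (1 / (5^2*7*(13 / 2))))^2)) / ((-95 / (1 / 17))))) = -3553 / 638760110625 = -0.00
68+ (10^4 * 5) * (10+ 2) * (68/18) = 6800204/3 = 2266734.67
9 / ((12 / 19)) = 57 / 4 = 14.25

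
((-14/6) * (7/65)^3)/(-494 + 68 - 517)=0.00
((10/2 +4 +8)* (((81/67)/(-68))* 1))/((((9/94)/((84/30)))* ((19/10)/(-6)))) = 35532/1273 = 27.91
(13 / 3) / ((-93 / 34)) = -442 / 279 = -1.58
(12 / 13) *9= 108 / 13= 8.31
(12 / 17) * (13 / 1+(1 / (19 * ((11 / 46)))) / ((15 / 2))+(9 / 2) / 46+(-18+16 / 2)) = 901939 / 408595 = 2.21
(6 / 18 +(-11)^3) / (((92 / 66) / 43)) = -944108 / 23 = -41048.17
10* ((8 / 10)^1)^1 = 8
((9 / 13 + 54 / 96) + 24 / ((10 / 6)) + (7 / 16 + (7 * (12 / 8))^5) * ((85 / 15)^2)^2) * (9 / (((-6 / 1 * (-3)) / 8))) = 22172111616997 / 42120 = 526403409.71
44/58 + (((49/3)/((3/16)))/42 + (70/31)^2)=5968198/752463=7.93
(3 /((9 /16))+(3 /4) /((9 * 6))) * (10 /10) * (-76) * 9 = -7315 /2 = -3657.50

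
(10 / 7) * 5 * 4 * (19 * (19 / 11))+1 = 938.66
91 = 91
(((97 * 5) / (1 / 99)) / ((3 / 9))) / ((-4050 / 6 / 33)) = -35211 / 5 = -7042.20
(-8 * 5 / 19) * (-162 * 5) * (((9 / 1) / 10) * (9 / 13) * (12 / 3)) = 1049760 / 247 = 4250.04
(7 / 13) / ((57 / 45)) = 105 / 247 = 0.43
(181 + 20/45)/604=1633/5436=0.30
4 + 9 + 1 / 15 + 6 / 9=206 / 15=13.73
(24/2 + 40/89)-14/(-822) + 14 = 968117/36579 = 26.47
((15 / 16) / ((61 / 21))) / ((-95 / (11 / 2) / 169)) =-117117 / 37088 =-3.16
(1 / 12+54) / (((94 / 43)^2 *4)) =1200001 / 424128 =2.83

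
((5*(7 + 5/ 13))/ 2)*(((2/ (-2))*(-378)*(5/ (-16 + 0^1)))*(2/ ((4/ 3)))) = -42525/ 13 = -3271.15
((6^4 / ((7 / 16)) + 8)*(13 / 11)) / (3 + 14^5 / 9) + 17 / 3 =711344951 / 124243581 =5.73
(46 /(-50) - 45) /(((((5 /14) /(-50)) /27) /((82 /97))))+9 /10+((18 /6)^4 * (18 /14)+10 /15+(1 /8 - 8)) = 146833.54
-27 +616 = 589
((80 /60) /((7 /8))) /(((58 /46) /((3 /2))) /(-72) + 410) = 26496 /7128877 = 0.00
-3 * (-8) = 24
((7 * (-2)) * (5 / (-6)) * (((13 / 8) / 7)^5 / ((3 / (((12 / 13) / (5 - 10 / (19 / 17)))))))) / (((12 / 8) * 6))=-542659 / 7965941760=-0.00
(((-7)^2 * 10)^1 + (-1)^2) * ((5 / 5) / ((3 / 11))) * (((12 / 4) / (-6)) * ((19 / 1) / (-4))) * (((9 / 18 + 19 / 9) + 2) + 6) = 19600229 / 432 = 45370.90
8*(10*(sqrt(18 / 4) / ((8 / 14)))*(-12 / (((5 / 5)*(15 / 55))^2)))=-33880*sqrt(2)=-47913.56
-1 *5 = -5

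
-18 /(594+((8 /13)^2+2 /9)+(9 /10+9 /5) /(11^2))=-33127380 /1094350547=-0.03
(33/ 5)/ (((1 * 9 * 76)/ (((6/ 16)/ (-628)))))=-0.00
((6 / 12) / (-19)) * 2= -0.05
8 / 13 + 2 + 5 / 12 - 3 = 5 / 156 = 0.03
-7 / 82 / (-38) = 7 / 3116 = 0.00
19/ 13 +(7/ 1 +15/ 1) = 305/ 13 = 23.46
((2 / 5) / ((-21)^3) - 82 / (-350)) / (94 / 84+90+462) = 108466 / 256121775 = 0.00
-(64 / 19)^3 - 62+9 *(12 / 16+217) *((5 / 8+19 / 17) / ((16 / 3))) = 32245688403 / 59700736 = 540.12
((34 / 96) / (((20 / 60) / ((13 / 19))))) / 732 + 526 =117049949 / 222528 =526.00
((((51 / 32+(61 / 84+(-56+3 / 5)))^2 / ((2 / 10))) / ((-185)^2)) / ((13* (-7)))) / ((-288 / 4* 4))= 31808365801 / 2025283792896000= 0.00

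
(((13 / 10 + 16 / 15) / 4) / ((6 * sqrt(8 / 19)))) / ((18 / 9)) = 71 * sqrt(38) / 5760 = 0.08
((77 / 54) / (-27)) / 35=-11 / 7290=-0.00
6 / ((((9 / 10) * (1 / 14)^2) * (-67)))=-3920 / 201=-19.50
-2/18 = -1/9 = -0.11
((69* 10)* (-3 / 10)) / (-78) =69 / 26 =2.65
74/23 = 3.22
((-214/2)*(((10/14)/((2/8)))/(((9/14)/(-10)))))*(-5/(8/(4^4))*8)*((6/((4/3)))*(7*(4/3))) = -766976000/3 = -255658666.67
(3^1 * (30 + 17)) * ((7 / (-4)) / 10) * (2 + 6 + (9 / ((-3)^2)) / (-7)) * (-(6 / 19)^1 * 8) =489.79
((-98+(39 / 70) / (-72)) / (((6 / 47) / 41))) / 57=-317286331 / 574560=-552.22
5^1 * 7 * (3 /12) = 35 /4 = 8.75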